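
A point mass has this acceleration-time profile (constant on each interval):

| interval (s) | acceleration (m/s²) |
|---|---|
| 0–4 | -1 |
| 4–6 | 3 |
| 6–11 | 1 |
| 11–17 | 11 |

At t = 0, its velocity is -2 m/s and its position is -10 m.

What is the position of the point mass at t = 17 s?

On each constant-a segment, Δv = aΔt and Δx = v₀Δt + ½aΔt²; chain segment to segment.
0–4 s: v starts -2 m/s; Δx = -2·4 + ½·-1·4² = -16 m; v ends -6 m/s.
4–6 s: v starts -6 m/s; Δx = -6·2 + ½·3·2² = -6 m; v ends 0 m/s.
6–11 s: v starts 0 m/s; Δx = 0·5 + ½·1·5² = 12.5 m; v ends 5 m/s.
11–17 s: v starts 5 m/s; Δx = 5·6 + ½·11·6² = 228 m; v ends 71 m/s.
x(17) = -10 + Σ Δx = 208.5 m.

208.5 m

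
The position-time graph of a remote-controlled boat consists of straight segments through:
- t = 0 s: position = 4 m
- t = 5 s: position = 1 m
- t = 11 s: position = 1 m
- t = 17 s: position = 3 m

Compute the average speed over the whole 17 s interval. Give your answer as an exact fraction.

5/17 m/s

Average speed = (total path length)/(elapsed time); on a piecewise-linear x-t graph the path length is Σ|Δx|.
0–5 s: |Δx| = |1 − 4| = 3 m
5–11 s: |Δx| = |1 − 1| = 0 m
11–17 s: |Δx| = |3 − 1| = 2 m
Total path = 5 m; average speed = 5/17 = 5/17 m/s.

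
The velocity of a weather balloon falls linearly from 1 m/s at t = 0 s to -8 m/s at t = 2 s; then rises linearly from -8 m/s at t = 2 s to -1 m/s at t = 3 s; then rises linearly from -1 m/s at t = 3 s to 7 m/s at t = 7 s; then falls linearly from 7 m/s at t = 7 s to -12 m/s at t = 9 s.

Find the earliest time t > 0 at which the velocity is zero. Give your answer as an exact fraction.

v changes sign on 0–2 s (from 1 to -8); the graph is linear there, so v = 0 at t = 0 + (-1)·(2 − 0)/(-8 − 1) = 2/9 s.

t = 2/9 s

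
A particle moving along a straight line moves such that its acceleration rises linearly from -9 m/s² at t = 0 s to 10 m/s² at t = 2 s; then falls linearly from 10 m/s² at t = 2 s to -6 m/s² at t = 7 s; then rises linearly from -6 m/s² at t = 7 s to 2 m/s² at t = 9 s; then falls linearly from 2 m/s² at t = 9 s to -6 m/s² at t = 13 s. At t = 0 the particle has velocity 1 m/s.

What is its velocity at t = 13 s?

0 m/s

Δv equals the area under the a-t graph; then v = v₀ + Δv.
0–2 s: ½(-9 + 10)(2) = 1 m/s
2–7 s: ½(10 + -6)(5) = 10 m/s
7–9 s: ½(-6 + 2)(2) = -4 m/s
9–13 s: ½(2 + -6)(4) = -8 m/s
Δv = -1 m/s, so v(13) = 1 + (-1) = 0 m/s.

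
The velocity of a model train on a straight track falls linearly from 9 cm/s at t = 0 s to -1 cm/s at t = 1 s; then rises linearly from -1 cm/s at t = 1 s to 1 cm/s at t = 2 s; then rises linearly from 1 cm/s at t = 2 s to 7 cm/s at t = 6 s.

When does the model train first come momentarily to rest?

t = 0.9 s

v changes sign on 0–1 s (from 9 to -1); the graph is linear there, so v = 0 at t = 0 + (-9)·(1 − 0)/(-1 − 9) = 0.9 s.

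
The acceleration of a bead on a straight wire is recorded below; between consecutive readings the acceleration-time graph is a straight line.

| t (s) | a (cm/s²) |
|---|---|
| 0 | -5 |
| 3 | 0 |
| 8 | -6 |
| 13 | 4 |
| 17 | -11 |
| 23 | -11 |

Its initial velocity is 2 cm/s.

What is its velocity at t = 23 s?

-105.5 cm/s

Δv equals the area under the a-t graph; then v = v₀ + Δv.
0–3 s: ½(-5 + 0)(3) = -7.5 cm/s
3–8 s: ½(0 + -6)(5) = -15 cm/s
8–13 s: ½(-6 + 4)(5) = -5 cm/s
13–17 s: ½(4 + -11)(4) = -14 cm/s
17–23 s: -11 × 6 = -66 cm/s
Δv = -107.5 cm/s, so v(23) = 2 + (-107.5) = -105.5 cm/s.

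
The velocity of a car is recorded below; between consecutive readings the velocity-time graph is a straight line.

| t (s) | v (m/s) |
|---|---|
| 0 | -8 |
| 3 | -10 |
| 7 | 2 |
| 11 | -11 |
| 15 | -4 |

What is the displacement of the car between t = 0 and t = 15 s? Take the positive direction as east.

Net displacement equals the area under the velocity-time graph (areas below the axis count negative).
0–3 s: ½(-8 + -10)(3) = -27 m
3–7 s: ½(-10 + 2)(4) = -16 m
7–11 s: ½(2 + -11)(4) = -18 m
11–15 s: ½(-11 + -4)(4) = -30 m
Net displacement = -91 m

-91 m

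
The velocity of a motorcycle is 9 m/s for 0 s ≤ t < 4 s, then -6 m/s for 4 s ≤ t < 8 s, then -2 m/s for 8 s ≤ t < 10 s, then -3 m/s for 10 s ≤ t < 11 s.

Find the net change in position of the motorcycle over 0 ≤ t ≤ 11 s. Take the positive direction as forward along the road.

5 m

Net displacement equals the area under the velocity-time graph (areas below the axis count negative).
0–4 s: 9 × 4 = 36 m
4–8 s: -6 × 4 = -24 m
8–10 s: -2 × 2 = -4 m
10–11 s: -3 × 1 = -3 m
Net displacement = 5 m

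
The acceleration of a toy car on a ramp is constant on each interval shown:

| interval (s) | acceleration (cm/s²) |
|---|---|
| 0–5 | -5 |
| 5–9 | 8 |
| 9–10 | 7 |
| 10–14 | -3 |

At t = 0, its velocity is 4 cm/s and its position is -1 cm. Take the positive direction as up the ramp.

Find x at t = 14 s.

On each constant-a segment, Δv = aΔt and Δx = v₀Δt + ½aΔt²; chain segment to segment.
0–5 s: v starts 4 cm/s; Δx = 4·5 + ½·-5·5² = -42.5 cm; v ends -21 cm/s.
5–9 s: v starts -21 cm/s; Δx = -21·4 + ½·8·4² = -20 cm; v ends 11 cm/s.
9–10 s: v starts 11 cm/s; Δx = 11·1 + ½·7·1² = 14.5 cm; v ends 18 cm/s.
10–14 s: v starts 18 cm/s; Δx = 18·4 + ½·-3·4² = 48 cm; v ends 6 cm/s.
x(14) = -1 + Σ Δx = -1 cm.

-1 cm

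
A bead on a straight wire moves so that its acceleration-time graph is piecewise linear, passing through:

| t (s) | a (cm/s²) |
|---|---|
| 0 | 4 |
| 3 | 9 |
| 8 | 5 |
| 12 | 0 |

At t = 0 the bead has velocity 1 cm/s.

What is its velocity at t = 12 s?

65.5 cm/s

Δv equals the area under the a-t graph; then v = v₀ + Δv.
0–3 s: ½(4 + 9)(3) = 19.5 cm/s
3–8 s: ½(9 + 5)(5) = 35 cm/s
8–12 s: ½(5 + 0)(4) = 10 cm/s
Δv = 64.5 cm/s, so v(12) = 1 + (64.5) = 65.5 cm/s.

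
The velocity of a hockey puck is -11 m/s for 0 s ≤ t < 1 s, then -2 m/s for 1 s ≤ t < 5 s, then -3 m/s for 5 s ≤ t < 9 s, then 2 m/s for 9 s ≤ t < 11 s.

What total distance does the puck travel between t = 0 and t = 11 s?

35 m

Distance (not displacement) is the total path length: add the absolute areas under v-t.
0–1 s: |-11| × 1 = 11 m
1–5 s: |-2| × 4 = 8 m
5–9 s: |-3| × 4 = 12 m
9–11 s: |2| × 2 = 4 m
Total distance = 35 m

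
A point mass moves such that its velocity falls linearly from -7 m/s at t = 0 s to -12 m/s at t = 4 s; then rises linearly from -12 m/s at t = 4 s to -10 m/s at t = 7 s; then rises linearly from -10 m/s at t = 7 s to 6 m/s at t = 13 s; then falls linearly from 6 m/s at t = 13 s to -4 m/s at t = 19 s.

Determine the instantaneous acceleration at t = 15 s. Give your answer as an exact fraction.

-5/3 m/s²

Acceleration is the slope of the v-t graph on 13–19 s: (-4 − 6)/(19 − 13) = -5/3 m/s².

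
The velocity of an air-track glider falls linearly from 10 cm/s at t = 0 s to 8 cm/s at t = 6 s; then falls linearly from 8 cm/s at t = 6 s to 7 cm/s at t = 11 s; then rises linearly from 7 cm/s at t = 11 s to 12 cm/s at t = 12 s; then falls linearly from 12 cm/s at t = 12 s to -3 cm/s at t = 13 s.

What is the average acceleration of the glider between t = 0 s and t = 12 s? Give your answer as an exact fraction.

1/6 cm/s²

Average acceleration = Δv/Δt = (12 − 10)/(12 − 0) = 1/6 cm/s².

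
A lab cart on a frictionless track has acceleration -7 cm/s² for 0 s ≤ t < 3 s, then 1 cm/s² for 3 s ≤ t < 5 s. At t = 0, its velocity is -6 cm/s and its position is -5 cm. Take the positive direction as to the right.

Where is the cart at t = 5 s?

-106.5 cm

On each constant-a segment, Δv = aΔt and Δx = v₀Δt + ½aΔt²; chain segment to segment.
0–3 s: v starts -6 cm/s; Δx = -6·3 + ½·-7·3² = -49.5 cm; v ends -27 cm/s.
3–5 s: v starts -27 cm/s; Δx = -27·2 + ½·1·2² = -52 cm; v ends -25 cm/s.
x(5) = -5 + Σ Δx = -106.5 cm.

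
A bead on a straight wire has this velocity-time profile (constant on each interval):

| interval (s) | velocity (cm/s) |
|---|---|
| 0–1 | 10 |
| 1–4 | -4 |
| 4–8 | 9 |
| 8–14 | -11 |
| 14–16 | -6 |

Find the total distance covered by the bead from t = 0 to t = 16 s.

Distance (not displacement) is the total path length: add the absolute areas under v-t.
0–1 s: |10| × 1 = 10 cm
1–4 s: |-4| × 3 = 12 cm
4–8 s: |9| × 4 = 36 cm
8–14 s: |-11| × 6 = 66 cm
14–16 s: |-6| × 2 = 12 cm
Total distance = 136 cm

136 cm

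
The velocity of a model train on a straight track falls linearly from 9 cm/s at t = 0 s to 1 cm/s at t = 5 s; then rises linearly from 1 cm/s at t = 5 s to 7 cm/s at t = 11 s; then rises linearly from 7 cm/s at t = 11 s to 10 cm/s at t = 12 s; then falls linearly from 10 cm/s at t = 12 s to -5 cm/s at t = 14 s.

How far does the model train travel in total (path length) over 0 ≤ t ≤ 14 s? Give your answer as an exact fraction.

Distance (not displacement) is the total path length: add the absolute areas under v-t.
0–5 s: |½(9 + 1)(5)| = 25 cm
5–11 s: |½(1 + 7)(6)| = 24 cm
11–12 s: |½(7 + 10)(1)| = 8.5 cm
12–14 s: v = 0 at t = 40/3 s; triangle areas 20/3 + 5/3 = 25/3 cm
Total distance = 395/6 cm

395/6 cm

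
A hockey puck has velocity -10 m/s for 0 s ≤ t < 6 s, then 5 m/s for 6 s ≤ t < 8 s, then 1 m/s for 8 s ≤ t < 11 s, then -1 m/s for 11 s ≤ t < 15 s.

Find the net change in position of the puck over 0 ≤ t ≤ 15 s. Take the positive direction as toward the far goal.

-51 m

Net displacement equals the area under the velocity-time graph (areas below the axis count negative).
0–6 s: -10 × 6 = -60 m
6–8 s: 5 × 2 = 10 m
8–11 s: 1 × 3 = 3 m
11–15 s: -1 × 4 = -4 m
Net displacement = -51 m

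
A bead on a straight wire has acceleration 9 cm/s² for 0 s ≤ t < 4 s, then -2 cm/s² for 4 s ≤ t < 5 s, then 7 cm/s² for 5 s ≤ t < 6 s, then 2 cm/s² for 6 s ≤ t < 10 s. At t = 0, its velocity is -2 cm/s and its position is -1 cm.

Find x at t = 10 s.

On each constant-a segment, Δv = aΔt and Δx = v₀Δt + ½aΔt²; chain segment to segment.
0–4 s: v starts -2 cm/s; Δx = -2·4 + ½·9·4² = 64 cm; v ends 34 cm/s.
4–5 s: v starts 34 cm/s; Δx = 34·1 + ½·-2·1² = 33 cm; v ends 32 cm/s.
5–6 s: v starts 32 cm/s; Δx = 32·1 + ½·7·1² = 35.5 cm; v ends 39 cm/s.
6–10 s: v starts 39 cm/s; Δx = 39·4 + ½·2·4² = 172 cm; v ends 47 cm/s.
x(10) = -1 + Σ Δx = 303.5 cm.

303.5 cm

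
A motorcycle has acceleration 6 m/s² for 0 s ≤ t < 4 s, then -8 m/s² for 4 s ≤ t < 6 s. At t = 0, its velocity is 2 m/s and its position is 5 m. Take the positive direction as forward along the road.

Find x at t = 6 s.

97 m

On each constant-a segment, Δv = aΔt and Δx = v₀Δt + ½aΔt²; chain segment to segment.
0–4 s: v starts 2 m/s; Δx = 2·4 + ½·6·4² = 56 m; v ends 26 m/s.
4–6 s: v starts 26 m/s; Δx = 26·2 + ½·-8·2² = 36 m; v ends 10 m/s.
x(6) = 5 + Σ Δx = 97 m.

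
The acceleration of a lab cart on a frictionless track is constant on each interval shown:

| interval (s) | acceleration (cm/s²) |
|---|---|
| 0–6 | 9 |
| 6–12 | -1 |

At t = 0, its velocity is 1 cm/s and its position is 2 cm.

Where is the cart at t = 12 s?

482 cm

On each constant-a segment, Δv = aΔt and Δx = v₀Δt + ½aΔt²; chain segment to segment.
0–6 s: v starts 1 cm/s; Δx = 1·6 + ½·9·6² = 168 cm; v ends 55 cm/s.
6–12 s: v starts 55 cm/s; Δx = 55·6 + ½·-1·6² = 312 cm; v ends 49 cm/s.
x(12) = 2 + Σ Δx = 482 cm.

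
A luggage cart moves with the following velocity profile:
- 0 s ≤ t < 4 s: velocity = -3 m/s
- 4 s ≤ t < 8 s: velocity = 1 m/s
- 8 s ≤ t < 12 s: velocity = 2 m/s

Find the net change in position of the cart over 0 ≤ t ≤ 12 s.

0 m

Displacement is the signed area under the v-t curve.
0–4 s: -3 × 4 = -12 m
4–8 s: 1 × 4 = 4 m
8–12 s: 2 × 4 = 8 m
Net displacement = 0 m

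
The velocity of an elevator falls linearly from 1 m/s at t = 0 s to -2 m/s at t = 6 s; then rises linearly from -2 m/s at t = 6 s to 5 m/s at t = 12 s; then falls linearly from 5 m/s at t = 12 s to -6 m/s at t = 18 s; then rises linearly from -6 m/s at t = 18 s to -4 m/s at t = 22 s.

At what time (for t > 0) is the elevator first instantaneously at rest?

t = 2 s

v changes sign on 0–6 s (from 1 to -2); the graph is linear there, so v = 0 at t = 0 + (-1)·(6 − 0)/(-2 − 1) = 2 s.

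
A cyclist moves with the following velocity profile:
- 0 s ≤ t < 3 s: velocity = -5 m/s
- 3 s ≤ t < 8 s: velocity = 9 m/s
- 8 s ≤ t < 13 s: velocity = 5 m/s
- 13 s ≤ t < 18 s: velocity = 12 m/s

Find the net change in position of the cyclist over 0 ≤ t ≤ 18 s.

Net displacement equals the area under the velocity-time graph (areas below the axis count negative).
0–3 s: -5 × 3 = -15 m
3–8 s: 9 × 5 = 45 m
8–13 s: 5 × 5 = 25 m
13–18 s: 12 × 5 = 60 m
Net displacement = 115 m

115 m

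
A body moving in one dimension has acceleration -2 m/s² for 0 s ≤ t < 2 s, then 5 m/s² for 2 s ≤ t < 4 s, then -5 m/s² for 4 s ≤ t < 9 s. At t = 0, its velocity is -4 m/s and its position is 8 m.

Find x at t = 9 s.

-62.5 m

On each constant-a segment, Δv = aΔt and Δx = v₀Δt + ½aΔt²; chain segment to segment.
0–2 s: v starts -4 m/s; Δx = -4·2 + ½·-2·2² = -12 m; v ends -8 m/s.
2–4 s: v starts -8 m/s; Δx = -8·2 + ½·5·2² = -6 m; v ends 2 m/s.
4–9 s: v starts 2 m/s; Δx = 2·5 + ½·-5·5² = -52.5 m; v ends -23 m/s.
x(9) = 8 + Σ Δx = -62.5 m.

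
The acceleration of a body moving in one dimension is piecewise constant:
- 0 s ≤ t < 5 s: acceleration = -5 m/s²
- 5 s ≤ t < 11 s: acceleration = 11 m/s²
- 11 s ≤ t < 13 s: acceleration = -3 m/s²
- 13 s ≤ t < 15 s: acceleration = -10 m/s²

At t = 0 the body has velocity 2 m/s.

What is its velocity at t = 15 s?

Δv equals the area under the a-t graph; then v = v₀ + Δv.
0–5 s: -5 × 5 = -25 m/s
5–11 s: 11 × 6 = 66 m/s
11–13 s: -3 × 2 = -6 m/s
13–15 s: -10 × 2 = -20 m/s
Δv = 15 m/s, so v(15) = 2 + (15) = 17 m/s.

17 m/s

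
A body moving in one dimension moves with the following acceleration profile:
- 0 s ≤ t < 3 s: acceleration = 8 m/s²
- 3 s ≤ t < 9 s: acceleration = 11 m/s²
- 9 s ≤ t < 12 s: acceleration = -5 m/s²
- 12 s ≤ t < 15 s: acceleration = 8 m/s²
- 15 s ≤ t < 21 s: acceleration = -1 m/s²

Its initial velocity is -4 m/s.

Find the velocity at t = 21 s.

89 m/s

Δv equals the area under the a-t graph; then v = v₀ + Δv.
0–3 s: 8 × 3 = 24 m/s
3–9 s: 11 × 6 = 66 m/s
9–12 s: -5 × 3 = -15 m/s
12–15 s: 8 × 3 = 24 m/s
15–21 s: -1 × 6 = -6 m/s
Δv = 93 m/s, so v(21) = -4 + (93) = 89 m/s.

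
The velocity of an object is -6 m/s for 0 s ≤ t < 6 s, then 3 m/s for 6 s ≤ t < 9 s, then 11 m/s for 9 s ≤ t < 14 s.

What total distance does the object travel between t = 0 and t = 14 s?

100 m

Distance (not displacement) is the total path length: add the absolute areas under v-t.
0–6 s: |-6| × 6 = 36 m
6–9 s: |3| × 3 = 9 m
9–14 s: |11| × 5 = 55 m
Total distance = 100 m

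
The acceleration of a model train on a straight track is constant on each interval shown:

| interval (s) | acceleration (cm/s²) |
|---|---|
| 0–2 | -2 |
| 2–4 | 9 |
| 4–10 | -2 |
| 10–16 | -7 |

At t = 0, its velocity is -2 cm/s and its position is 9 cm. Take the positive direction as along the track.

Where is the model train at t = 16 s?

-83 cm

On each constant-a segment, Δv = aΔt and Δx = v₀Δt + ½aΔt²; chain segment to segment.
0–2 s: v starts -2 cm/s; Δx = -2·2 + ½·-2·2² = -8 cm; v ends -6 cm/s.
2–4 s: v starts -6 cm/s; Δx = -6·2 + ½·9·2² = 6 cm; v ends 12 cm/s.
4–10 s: v starts 12 cm/s; Δx = 12·6 + ½·-2·6² = 36 cm; v ends 0 cm/s.
10–16 s: v starts 0 cm/s; Δx = 0·6 + ½·-7·6² = -126 cm; v ends -42 cm/s.
x(16) = 9 + Σ Δx = -83 cm.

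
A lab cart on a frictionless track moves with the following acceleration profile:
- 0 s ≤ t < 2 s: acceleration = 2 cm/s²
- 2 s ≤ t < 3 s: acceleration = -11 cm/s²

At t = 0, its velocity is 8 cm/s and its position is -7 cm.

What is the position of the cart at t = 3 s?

On each constant-a segment, Δv = aΔt and Δx = v₀Δt + ½aΔt²; chain segment to segment.
0–2 s: v starts 8 cm/s; Δx = 8·2 + ½·2·2² = 20 cm; v ends 12 cm/s.
2–3 s: v starts 12 cm/s; Δx = 12·1 + ½·-11·1² = 6.5 cm; v ends 1 cm/s.
x(3) = -7 + Σ Δx = 19.5 cm.

19.5 cm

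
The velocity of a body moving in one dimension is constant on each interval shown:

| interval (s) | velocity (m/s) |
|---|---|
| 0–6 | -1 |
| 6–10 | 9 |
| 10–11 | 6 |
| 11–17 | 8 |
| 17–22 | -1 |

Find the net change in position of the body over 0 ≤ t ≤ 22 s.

79 m

Net displacement equals the area under the velocity-time graph (areas below the axis count negative).
0–6 s: -1 × 6 = -6 m
6–10 s: 9 × 4 = 36 m
10–11 s: 6 × 1 = 6 m
11–17 s: 8 × 6 = 48 m
17–22 s: -1 × 5 = -5 m
Net displacement = 79 m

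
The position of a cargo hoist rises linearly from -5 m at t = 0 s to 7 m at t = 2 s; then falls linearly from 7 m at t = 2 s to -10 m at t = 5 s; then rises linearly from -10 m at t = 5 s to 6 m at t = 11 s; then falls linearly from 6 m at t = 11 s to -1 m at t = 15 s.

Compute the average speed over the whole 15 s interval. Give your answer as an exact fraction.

52/15 m/s

Average speed = (total path length)/(elapsed time); on a piecewise-linear x-t graph the path length is Σ|Δx|.
0–2 s: |Δx| = |7 − -5| = 12 m
2–5 s: |Δx| = |-10 − 7| = 17 m
5–11 s: |Δx| = |6 − -10| = 16 m
11–15 s: |Δx| = |-1 − 6| = 7 m
Total path = 52 m; average speed = 52/15 = 52/15 m/s.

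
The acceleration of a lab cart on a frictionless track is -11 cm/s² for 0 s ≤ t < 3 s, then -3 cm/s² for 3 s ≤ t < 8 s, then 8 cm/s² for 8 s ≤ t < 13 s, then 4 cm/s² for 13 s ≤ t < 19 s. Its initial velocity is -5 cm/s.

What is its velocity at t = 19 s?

11 cm/s

Δv equals the area under the a-t graph; then v = v₀ + Δv.
0–3 s: -11 × 3 = -33 cm/s
3–8 s: -3 × 5 = -15 cm/s
8–13 s: 8 × 5 = 40 cm/s
13–19 s: 4 × 6 = 24 cm/s
Δv = 16 cm/s, so v(19) = -5 + (16) = 11 cm/s.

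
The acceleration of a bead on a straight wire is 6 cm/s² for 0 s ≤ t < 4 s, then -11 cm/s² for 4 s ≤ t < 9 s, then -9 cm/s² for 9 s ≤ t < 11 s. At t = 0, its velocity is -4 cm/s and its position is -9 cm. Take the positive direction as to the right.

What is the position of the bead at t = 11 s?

On each constant-a segment, Δv = aΔt and Δx = v₀Δt + ½aΔt²; chain segment to segment.
0–4 s: v starts -4 cm/s; Δx = -4·4 + ½·6·4² = 32 cm; v ends 20 cm/s.
4–9 s: v starts 20 cm/s; Δx = 20·5 + ½·-11·5² = -37.5 cm; v ends -35 cm/s.
9–11 s: v starts -35 cm/s; Δx = -35·2 + ½·-9·2² = -88 cm; v ends -53 cm/s.
x(11) = -9 + Σ Δx = -102.5 cm.

-102.5 cm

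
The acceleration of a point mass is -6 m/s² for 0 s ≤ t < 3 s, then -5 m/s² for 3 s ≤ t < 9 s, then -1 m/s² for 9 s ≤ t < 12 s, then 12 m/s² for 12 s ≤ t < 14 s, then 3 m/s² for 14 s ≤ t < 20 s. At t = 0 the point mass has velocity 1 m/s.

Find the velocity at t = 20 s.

Δv equals the area under the a-t graph; then v = v₀ + Δv.
0–3 s: -6 × 3 = -18 m/s
3–9 s: -5 × 6 = -30 m/s
9–12 s: -1 × 3 = -3 m/s
12–14 s: 12 × 2 = 24 m/s
14–20 s: 3 × 6 = 18 m/s
Δv = -9 m/s, so v(20) = 1 + (-9) = -8 m/s.

-8 m/s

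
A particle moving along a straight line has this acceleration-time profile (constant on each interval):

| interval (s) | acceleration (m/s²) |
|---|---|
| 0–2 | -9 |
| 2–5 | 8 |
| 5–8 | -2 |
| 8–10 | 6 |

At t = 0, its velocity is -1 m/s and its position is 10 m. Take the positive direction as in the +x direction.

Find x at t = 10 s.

On each constant-a segment, Δv = aΔt and Δx = v₀Δt + ½aΔt²; chain segment to segment.
0–2 s: v starts -1 m/s; Δx = -1·2 + ½·-9·2² = -20 m; v ends -19 m/s.
2–5 s: v starts -19 m/s; Δx = -19·3 + ½·8·3² = -21 m; v ends 5 m/s.
5–8 s: v starts 5 m/s; Δx = 5·3 + ½·-2·3² = 6 m; v ends -1 m/s.
8–10 s: v starts -1 m/s; Δx = -1·2 + ½·6·2² = 10 m; v ends 11 m/s.
x(10) = 10 + Σ Δx = -15 m.

-15 m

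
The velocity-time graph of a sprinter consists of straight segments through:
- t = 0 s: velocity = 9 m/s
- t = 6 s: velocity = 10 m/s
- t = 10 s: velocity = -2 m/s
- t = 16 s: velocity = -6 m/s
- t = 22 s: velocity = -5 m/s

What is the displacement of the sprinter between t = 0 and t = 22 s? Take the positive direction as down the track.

16 m

Displacement is the signed area under the v-t curve.
0–6 s: ½(9 + 10)(6) = 57 m
6–10 s: ½(10 + -2)(4) = 16 m
10–16 s: ½(-2 + -6)(6) = -24 m
16–22 s: ½(-6 + -5)(6) = -33 m
Net displacement = 16 m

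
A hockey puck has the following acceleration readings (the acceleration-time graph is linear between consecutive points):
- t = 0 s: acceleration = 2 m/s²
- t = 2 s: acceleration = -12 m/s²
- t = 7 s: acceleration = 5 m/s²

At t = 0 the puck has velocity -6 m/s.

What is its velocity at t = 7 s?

Δv equals the area under the a-t graph; then v = v₀ + Δv.
0–2 s: ½(2 + -12)(2) = -10 m/s
2–7 s: ½(-12 + 5)(5) = -17.5 m/s
Δv = -27.5 m/s, so v(7) = -6 + (-27.5) = -33.5 m/s.

-33.5 m/s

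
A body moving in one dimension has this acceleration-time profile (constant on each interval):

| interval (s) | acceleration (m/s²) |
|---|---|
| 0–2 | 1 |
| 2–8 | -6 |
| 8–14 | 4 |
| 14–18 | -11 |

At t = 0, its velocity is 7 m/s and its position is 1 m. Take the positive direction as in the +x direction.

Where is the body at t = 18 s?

-227 m

On each constant-a segment, Δv = aΔt and Δx = v₀Δt + ½aΔt²; chain segment to segment.
0–2 s: v starts 7 m/s; Δx = 7·2 + ½·1·2² = 16 m; v ends 9 m/s.
2–8 s: v starts 9 m/s; Δx = 9·6 + ½·-6·6² = -54 m; v ends -27 m/s.
8–14 s: v starts -27 m/s; Δx = -27·6 + ½·4·6² = -90 m; v ends -3 m/s.
14–18 s: v starts -3 m/s; Δx = -3·4 + ½·-11·4² = -100 m; v ends -47 m/s.
x(18) = 1 + Σ Δx = -227 m.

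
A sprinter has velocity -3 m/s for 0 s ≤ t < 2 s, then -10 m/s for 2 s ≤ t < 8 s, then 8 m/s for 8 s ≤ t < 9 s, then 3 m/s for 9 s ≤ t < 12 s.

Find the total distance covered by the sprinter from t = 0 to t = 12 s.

83 m

Distance (not displacement) is the total path length: add the absolute areas under v-t.
0–2 s: |-3| × 2 = 6 m
2–8 s: |-10| × 6 = 60 m
8–9 s: |8| × 1 = 8 m
9–12 s: |3| × 3 = 9 m
Total distance = 83 m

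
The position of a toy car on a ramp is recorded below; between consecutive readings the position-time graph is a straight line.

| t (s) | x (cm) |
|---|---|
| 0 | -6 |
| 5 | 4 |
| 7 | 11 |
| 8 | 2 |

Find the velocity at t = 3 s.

Velocity is the slope of the x-t graph on 0–5 s: (4 − -6)/(5 − 0) = 2 cm/s.

2 cm/s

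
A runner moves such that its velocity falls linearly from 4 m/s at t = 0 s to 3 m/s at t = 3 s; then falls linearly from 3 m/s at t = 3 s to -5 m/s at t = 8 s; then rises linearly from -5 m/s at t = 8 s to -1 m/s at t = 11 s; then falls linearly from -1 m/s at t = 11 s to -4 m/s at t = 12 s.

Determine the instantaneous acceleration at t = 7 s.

Acceleration is the slope of the v-t graph on 3–8 s: (-5 − 3)/(8 − 3) = -1.6 m/s².

-1.6 m/s²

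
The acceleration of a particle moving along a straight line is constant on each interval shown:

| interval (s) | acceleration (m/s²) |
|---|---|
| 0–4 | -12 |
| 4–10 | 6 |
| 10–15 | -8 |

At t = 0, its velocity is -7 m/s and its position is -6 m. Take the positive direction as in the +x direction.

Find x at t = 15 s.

-547 m

On each constant-a segment, Δv = aΔt and Δx = v₀Δt + ½aΔt²; chain segment to segment.
0–4 s: v starts -7 m/s; Δx = -7·4 + ½·-12·4² = -124 m; v ends -55 m/s.
4–10 s: v starts -55 m/s; Δx = -55·6 + ½·6·6² = -222 m; v ends -19 m/s.
10–15 s: v starts -19 m/s; Δx = -19·5 + ½·-8·5² = -195 m; v ends -59 m/s.
x(15) = -6 + Σ Δx = -547 m.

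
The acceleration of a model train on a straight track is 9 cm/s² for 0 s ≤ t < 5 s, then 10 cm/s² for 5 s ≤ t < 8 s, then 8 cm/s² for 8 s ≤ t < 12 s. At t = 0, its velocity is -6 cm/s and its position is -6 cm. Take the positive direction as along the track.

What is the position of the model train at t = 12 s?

578.5 cm

On each constant-a segment, Δv = aΔt and Δx = v₀Δt + ½aΔt²; chain segment to segment.
0–5 s: v starts -6 cm/s; Δx = -6·5 + ½·9·5² = 82.5 cm; v ends 39 cm/s.
5–8 s: v starts 39 cm/s; Δx = 39·3 + ½·10·3² = 162 cm; v ends 69 cm/s.
8–12 s: v starts 69 cm/s; Δx = 69·4 + ½·8·4² = 340 cm; v ends 101 cm/s.
x(12) = -6 + Σ Δx = 578.5 cm.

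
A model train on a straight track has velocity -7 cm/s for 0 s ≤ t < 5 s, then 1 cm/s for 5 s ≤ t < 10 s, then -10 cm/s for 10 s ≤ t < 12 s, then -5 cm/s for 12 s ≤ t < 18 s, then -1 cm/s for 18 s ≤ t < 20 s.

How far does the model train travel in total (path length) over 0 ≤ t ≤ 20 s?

92 cm

Total distance travelled is ∫|v| dt — sum the magnitudes of each area piece.
0–5 s: |-7| × 5 = 35 cm
5–10 s: |1| × 5 = 5 cm
10–12 s: |-10| × 2 = 20 cm
12–18 s: |-5| × 6 = 30 cm
18–20 s: |-1| × 2 = 2 cm
Total distance = 92 cm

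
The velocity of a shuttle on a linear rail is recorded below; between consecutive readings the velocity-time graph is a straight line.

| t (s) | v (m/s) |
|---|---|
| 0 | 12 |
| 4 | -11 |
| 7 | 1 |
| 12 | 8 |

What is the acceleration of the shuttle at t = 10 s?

Acceleration is the slope of the v-t graph on 7–12 s: (8 − 1)/(12 − 7) = 1.4 m/s².

1.4 m/s²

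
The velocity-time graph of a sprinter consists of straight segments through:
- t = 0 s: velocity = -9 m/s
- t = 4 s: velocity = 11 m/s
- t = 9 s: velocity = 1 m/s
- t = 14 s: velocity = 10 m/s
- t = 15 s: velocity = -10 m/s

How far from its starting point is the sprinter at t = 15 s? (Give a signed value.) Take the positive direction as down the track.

61.5 m

Displacement is the signed area under the v-t curve.
0–4 s: ½(-9 + 11)(4) = 4 m
4–9 s: ½(11 + 1)(5) = 30 m
9–14 s: ½(1 + 10)(5) = 27.5 m
14–15 s: ½(10 + -10)(1) = 0 m
Net displacement = 61.5 m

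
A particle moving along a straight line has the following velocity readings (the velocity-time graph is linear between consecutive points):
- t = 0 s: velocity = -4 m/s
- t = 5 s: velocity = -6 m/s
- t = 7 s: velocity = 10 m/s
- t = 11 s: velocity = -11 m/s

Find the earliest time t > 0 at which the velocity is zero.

v changes sign on 5–7 s (from -6 to 10); the graph is linear there, so v = 0 at t = 5 + (6)·(7 − 5)/(10 − -6) = 5.75 s.

t = 5.75 s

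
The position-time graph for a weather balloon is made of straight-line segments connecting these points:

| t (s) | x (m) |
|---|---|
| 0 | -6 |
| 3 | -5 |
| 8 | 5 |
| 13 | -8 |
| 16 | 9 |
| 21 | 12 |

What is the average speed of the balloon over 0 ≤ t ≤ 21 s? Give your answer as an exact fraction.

Average speed = (total path length)/(elapsed time); on a piecewise-linear x-t graph the path length is Σ|Δx|.
0–3 s: |Δx| = |-5 − -6| = 1 m
3–8 s: |Δx| = |5 − -5| = 10 m
8–13 s: |Δx| = |-8 − 5| = 13 m
13–16 s: |Δx| = |9 − -8| = 17 m
16–21 s: |Δx| = |12 − 9| = 3 m
Total path = 44 m; average speed = 44/21 = 44/21 m/s.

44/21 m/s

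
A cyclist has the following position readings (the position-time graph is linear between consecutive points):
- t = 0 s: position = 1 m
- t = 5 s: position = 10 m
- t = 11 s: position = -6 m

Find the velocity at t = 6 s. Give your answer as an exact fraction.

-8/3 m/s

Velocity is the slope of the x-t graph on 5–11 s: (-6 − 10)/(11 − 5) = -8/3 m/s.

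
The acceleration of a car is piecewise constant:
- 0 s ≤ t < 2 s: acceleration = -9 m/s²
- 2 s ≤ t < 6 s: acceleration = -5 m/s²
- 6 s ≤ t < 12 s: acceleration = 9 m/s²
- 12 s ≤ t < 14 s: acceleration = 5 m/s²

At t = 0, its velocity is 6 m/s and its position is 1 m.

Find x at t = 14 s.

-69 m

On each constant-a segment, Δv = aΔt and Δx = v₀Δt + ½aΔt²; chain segment to segment.
0–2 s: v starts 6 m/s; Δx = 6·2 + ½·-9·2² = -6 m; v ends -12 m/s.
2–6 s: v starts -12 m/s; Δx = -12·4 + ½·-5·4² = -88 m; v ends -32 m/s.
6–12 s: v starts -32 m/s; Δx = -32·6 + ½·9·6² = -30 m; v ends 22 m/s.
12–14 s: v starts 22 m/s; Δx = 22·2 + ½·5·2² = 54 m; v ends 32 m/s.
x(14) = 1 + Σ Δx = -69 m.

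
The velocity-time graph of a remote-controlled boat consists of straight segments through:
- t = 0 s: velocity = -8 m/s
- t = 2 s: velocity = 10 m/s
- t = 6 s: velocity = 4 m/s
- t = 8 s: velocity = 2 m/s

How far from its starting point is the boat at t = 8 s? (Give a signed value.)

36 m

Displacement is the signed area under the v-t curve.
0–2 s: ½(-8 + 10)(2) = 2 m
2–6 s: ½(10 + 4)(4) = 28 m
6–8 s: ½(4 + 2)(2) = 6 m
Net displacement = 36 m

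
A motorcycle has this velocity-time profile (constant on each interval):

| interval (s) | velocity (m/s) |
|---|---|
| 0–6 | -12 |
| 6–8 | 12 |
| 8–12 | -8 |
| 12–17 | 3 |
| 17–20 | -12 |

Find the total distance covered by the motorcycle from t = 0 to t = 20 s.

Total distance travelled is ∫|v| dt — sum the magnitudes of each area piece.
0–6 s: |-12| × 6 = 72 m
6–8 s: |12| × 2 = 24 m
8–12 s: |-8| × 4 = 32 m
12–17 s: |3| × 5 = 15 m
17–20 s: |-12| × 3 = 36 m
Total distance = 179 m

179 m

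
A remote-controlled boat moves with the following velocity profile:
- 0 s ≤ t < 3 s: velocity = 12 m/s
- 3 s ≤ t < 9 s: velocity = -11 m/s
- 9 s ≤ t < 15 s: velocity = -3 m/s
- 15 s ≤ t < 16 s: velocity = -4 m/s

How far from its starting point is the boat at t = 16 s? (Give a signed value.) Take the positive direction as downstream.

-52 m

Displacement is the signed area under the v-t curve.
0–3 s: 12 × 3 = 36 m
3–9 s: -11 × 6 = -66 m
9–15 s: -3 × 6 = -18 m
15–16 s: -4 × 1 = -4 m
Net displacement = -52 m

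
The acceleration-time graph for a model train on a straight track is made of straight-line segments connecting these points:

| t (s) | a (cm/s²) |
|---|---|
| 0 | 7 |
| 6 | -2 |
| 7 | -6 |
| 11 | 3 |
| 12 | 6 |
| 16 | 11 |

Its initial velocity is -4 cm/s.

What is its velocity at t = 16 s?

Δv equals the area under the a-t graph; then v = v₀ + Δv.
0–6 s: ½(7 + -2)(6) = 15 cm/s
6–7 s: ½(-2 + -6)(1) = -4 cm/s
7–11 s: ½(-6 + 3)(4) = -6 cm/s
11–12 s: ½(3 + 6)(1) = 4.5 cm/s
12–16 s: ½(6 + 11)(4) = 34 cm/s
Δv = 43.5 cm/s, so v(16) = -4 + (43.5) = 39.5 cm/s.

39.5 cm/s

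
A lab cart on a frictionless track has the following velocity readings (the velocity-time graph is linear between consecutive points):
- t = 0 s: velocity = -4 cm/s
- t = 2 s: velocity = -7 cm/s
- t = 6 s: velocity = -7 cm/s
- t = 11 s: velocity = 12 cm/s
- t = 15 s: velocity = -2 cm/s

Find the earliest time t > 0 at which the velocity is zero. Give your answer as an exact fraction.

v changes sign on 6–11 s (from -7 to 12); the graph is linear there, so v = 0 at t = 6 + (7)·(11 − 6)/(12 − -7) = 149/19 s.

t = 149/19 s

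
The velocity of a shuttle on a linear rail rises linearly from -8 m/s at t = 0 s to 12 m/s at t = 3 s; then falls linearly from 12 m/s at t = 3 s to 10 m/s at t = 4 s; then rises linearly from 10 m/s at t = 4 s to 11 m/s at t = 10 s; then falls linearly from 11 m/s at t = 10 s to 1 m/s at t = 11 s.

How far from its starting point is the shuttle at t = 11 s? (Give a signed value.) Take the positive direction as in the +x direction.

Displacement is the signed area under the v-t curve.
0–3 s: ½(-8 + 12)(3) = 6 m
3–4 s: ½(12 + 10)(1) = 11 m
4–10 s: ½(10 + 11)(6) = 63 m
10–11 s: ½(11 + 1)(1) = 6 m
Net displacement = 86 m

86 m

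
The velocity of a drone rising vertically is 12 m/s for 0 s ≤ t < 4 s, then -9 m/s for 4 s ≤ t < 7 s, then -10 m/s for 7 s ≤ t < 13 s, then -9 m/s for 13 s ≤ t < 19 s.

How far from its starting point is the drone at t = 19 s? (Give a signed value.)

-93 m

Displacement is the signed area under the v-t curve.
0–4 s: 12 × 4 = 48 m
4–7 s: -9 × 3 = -27 m
7–13 s: -10 × 6 = -60 m
13–19 s: -9 × 6 = -54 m
Net displacement = -93 m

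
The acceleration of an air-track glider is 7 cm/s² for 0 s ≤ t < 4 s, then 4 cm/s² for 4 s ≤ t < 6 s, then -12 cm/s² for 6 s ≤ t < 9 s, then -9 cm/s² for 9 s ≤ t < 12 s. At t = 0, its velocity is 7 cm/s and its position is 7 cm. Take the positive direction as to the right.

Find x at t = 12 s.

On each constant-a segment, Δv = aΔt and Δx = v₀Δt + ½aΔt²; chain segment to segment.
0–4 s: v starts 7 cm/s; Δx = 7·4 + ½·7·4² = 84 cm; v ends 35 cm/s.
4–6 s: v starts 35 cm/s; Δx = 35·2 + ½·4·2² = 78 cm; v ends 43 cm/s.
6–9 s: v starts 43 cm/s; Δx = 43·3 + ½·-12·3² = 75 cm; v ends 7 cm/s.
9–12 s: v starts 7 cm/s; Δx = 7·3 + ½·-9·3² = -19.5 cm; v ends -20 cm/s.
x(12) = 7 + Σ Δx = 224.5 cm.

224.5 cm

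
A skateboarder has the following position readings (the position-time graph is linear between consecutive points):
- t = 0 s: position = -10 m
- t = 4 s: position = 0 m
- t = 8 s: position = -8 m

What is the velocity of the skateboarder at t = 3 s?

Velocity is the slope of the x-t graph on 0–4 s: (0 − -10)/(4 − 0) = 2.5 m/s.

2.5 m/s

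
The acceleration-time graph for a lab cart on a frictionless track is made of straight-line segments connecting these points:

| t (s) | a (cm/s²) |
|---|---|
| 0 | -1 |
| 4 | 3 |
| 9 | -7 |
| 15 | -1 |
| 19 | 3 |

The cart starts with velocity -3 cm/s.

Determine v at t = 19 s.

Δv equals the area under the a-t graph; then v = v₀ + Δv.
0–4 s: ½(-1 + 3)(4) = 4 cm/s
4–9 s: ½(3 + -7)(5) = -10 cm/s
9–15 s: ½(-7 + -1)(6) = -24 cm/s
15–19 s: ½(-1 + 3)(4) = 4 cm/s
Δv = -26 cm/s, so v(19) = -3 + (-26) = -29 cm/s.

-29 cm/s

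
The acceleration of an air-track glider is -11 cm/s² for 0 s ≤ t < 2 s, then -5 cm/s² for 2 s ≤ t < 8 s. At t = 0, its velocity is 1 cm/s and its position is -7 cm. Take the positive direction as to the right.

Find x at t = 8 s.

-243 cm

On each constant-a segment, Δv = aΔt and Δx = v₀Δt + ½aΔt²; chain segment to segment.
0–2 s: v starts 1 cm/s; Δx = 1·2 + ½·-11·2² = -20 cm; v ends -21 cm/s.
2–8 s: v starts -21 cm/s; Δx = -21·6 + ½·-5·6² = -216 cm; v ends -51 cm/s.
x(8) = -7 + Σ Δx = -243 cm.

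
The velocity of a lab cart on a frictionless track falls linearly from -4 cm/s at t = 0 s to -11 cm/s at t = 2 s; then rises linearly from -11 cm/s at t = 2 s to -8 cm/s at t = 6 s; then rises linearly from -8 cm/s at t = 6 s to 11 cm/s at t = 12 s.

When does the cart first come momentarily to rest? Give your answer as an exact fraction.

v changes sign on 6–12 s (from -8 to 11); the graph is linear there, so v = 0 at t = 6 + (8)·(12 − 6)/(11 − -8) = 162/19 s.

t = 162/19 s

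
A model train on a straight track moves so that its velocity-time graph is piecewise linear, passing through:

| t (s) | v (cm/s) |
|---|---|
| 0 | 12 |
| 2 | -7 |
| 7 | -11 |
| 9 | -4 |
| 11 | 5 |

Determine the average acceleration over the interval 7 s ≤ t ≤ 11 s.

4 cm/s²

Average acceleration = Δv/Δt = (5 − -11)/(11 − 7) = 4 cm/s².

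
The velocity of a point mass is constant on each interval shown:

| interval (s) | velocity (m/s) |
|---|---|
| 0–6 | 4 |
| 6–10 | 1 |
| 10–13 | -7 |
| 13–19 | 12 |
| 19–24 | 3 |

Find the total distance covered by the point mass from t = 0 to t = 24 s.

136 m

Distance (not displacement) is the total path length: add the absolute areas under v-t.
0–6 s: |4| × 6 = 24 m
6–10 s: |1| × 4 = 4 m
10–13 s: |-7| × 3 = 21 m
13–19 s: |12| × 6 = 72 m
19–24 s: |3| × 5 = 15 m
Total distance = 136 m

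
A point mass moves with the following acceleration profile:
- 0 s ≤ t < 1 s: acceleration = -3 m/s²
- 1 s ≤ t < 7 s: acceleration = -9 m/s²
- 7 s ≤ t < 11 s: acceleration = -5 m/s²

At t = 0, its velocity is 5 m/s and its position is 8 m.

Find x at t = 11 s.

On each constant-a segment, Δv = aΔt and Δx = v₀Δt + ½aΔt²; chain segment to segment.
0–1 s: v starts 5 m/s; Δx = 5·1 + ½·-3·1² = 3.5 m; v ends 2 m/s.
1–7 s: v starts 2 m/s; Δx = 2·6 + ½·-9·6² = -150 m; v ends -52 m/s.
7–11 s: v starts -52 m/s; Δx = -52·4 + ½·-5·4² = -248 m; v ends -72 m/s.
x(11) = 8 + Σ Δx = -386.5 m.

-386.5 m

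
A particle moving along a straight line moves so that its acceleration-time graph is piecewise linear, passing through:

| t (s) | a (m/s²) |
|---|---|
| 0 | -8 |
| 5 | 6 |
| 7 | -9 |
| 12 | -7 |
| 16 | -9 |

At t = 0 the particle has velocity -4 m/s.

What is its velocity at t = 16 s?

-84 m/s

Δv equals the area under the a-t graph; then v = v₀ + Δv.
0–5 s: ½(-8 + 6)(5) = -5 m/s
5–7 s: ½(6 + -9)(2) = -3 m/s
7–12 s: ½(-9 + -7)(5) = -40 m/s
12–16 s: ½(-7 + -9)(4) = -32 m/s
Δv = -80 m/s, so v(16) = -4 + (-80) = -84 m/s.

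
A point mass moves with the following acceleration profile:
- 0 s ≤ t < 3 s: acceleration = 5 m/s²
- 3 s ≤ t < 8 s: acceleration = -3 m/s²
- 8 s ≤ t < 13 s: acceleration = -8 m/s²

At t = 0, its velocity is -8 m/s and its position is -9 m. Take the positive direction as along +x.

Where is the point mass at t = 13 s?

-153 m

On each constant-a segment, Δv = aΔt and Δx = v₀Δt + ½aΔt²; chain segment to segment.
0–3 s: v starts -8 m/s; Δx = -8·3 + ½·5·3² = -1.5 m; v ends 7 m/s.
3–8 s: v starts 7 m/s; Δx = 7·5 + ½·-3·5² = -2.5 m; v ends -8 m/s.
8–13 s: v starts -8 m/s; Δx = -8·5 + ½·-8·5² = -140 m; v ends -48 m/s.
x(13) = -9 + Σ Δx = -153 m.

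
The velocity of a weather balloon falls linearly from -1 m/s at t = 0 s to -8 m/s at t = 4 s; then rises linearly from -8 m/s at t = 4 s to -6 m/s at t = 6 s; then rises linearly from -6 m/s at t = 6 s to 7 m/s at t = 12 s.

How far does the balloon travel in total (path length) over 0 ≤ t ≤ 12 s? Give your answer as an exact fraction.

Total distance travelled is ∫|v| dt — sum the magnitudes of each area piece.
0–4 s: |½(-1 + -8)(4)| = 18 m
4–6 s: |½(-8 + -6)(2)| = 14 m
6–12 s: v = 0 at t = 114/13 s; triangle areas 108/13 + 147/13 = 255/13 m
Total distance = 671/13 m

671/13 m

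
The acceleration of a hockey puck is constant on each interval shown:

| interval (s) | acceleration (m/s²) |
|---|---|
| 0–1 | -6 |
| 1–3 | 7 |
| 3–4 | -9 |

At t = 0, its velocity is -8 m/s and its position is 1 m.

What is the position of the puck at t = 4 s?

-28.5 m

On each constant-a segment, Δv = aΔt and Δx = v₀Δt + ½aΔt²; chain segment to segment.
0–1 s: v starts -8 m/s; Δx = -8·1 + ½·-6·1² = -11 m; v ends -14 m/s.
1–3 s: v starts -14 m/s; Δx = -14·2 + ½·7·2² = -14 m; v ends 0 m/s.
3–4 s: v starts 0 m/s; Δx = 0·1 + ½·-9·1² = -4.5 m; v ends -9 m/s.
x(4) = 1 + Σ Δx = -28.5 m.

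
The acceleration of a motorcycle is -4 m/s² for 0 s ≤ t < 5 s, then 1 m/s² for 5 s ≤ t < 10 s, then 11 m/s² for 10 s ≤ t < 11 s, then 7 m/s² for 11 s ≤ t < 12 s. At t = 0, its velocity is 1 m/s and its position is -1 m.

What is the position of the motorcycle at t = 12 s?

-136.5 m

On each constant-a segment, Δv = aΔt and Δx = v₀Δt + ½aΔt²; chain segment to segment.
0–5 s: v starts 1 m/s; Δx = 1·5 + ½·-4·5² = -45 m; v ends -19 m/s.
5–10 s: v starts -19 m/s; Δx = -19·5 + ½·1·5² = -82.5 m; v ends -14 m/s.
10–11 s: v starts -14 m/s; Δx = -14·1 + ½·11·1² = -8.5 m; v ends -3 m/s.
11–12 s: v starts -3 m/s; Δx = -3·1 + ½·7·1² = 0.5 m; v ends 4 m/s.
x(12) = -1 + Σ Δx = -136.5 m.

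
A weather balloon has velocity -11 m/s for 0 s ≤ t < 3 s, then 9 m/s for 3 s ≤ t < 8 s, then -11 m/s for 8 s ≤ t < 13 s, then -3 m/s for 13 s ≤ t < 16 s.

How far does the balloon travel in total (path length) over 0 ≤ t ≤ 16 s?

142 m

Distance (not displacement) is the total path length: add the absolute areas under v-t.
0–3 s: |-11| × 3 = 33 m
3–8 s: |9| × 5 = 45 m
8–13 s: |-11| × 5 = 55 m
13–16 s: |-3| × 3 = 9 m
Total distance = 142 m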